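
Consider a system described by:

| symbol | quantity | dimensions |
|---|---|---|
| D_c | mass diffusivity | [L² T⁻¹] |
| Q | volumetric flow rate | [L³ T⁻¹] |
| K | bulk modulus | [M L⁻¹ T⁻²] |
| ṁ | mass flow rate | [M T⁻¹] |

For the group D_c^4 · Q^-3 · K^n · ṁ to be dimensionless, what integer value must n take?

-1

Balance the M exponent: (1)·n from K, plus 4·(0) − 3·(0) + (1) = 1 from the rest, must sum to zero.
n + 1 = 0, so n = -1.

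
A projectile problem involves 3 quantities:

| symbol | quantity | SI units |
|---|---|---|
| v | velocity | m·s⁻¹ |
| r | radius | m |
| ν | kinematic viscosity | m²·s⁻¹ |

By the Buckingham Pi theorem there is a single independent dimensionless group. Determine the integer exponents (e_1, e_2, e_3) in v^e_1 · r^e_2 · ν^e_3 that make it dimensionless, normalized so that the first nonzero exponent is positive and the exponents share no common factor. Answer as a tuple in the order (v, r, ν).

(1, 1, -1)

L: e_1·(1) + e_2·(1) + e_3·(2) = 0
T: e_1·(-1) + e_2·(0) + e_3·(-1) = 0
Solving this homogeneous linear system for the smallest-integer solution (first nonzero entry positive) gives (1, 1, -1).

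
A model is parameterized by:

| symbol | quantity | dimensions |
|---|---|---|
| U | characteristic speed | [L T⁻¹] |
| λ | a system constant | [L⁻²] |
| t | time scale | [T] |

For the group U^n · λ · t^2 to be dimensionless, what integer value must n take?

Balance the L exponent: (1)·n from U, plus (-2) + 2·(0) = -2 from the rest, must sum to zero.
n − 2 = 0, so n = 2.

2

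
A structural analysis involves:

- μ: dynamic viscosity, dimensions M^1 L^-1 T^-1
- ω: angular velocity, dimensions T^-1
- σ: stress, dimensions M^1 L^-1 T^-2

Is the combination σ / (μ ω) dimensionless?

yes

Sum the exponent of each base dimension across the product:
  M: −[μ]_M − [ω]_M + [σ]_M = −(1) − (0) + (1) = 0
  L: −[μ]_L − [ω]_L + [σ]_L = −(-1) − (0) + (-1) = 0
  T: −[μ]_T − [ω]_T + [σ]_T = −(-1) − (-1) + (-2) = 0
All base exponents vanish — dimensionless.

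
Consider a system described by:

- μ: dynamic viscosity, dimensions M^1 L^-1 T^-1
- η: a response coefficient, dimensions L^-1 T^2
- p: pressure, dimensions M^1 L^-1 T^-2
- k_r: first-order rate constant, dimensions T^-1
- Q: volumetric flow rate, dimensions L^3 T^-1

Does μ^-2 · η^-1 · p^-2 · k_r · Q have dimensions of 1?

Sum the exponent of each base dimension across the product:
  M: −2·[μ]_M − [η]_M − 2·[p]_M + [k_r]_M + [Q]_M = −2·(1) − (0) − 2·(1) + (0) + (0) = -4
  L: −2·[μ]_L − [η]_L − 2·[p]_L + [k_r]_L + [Q]_L = −2·(-1) − (-1) − 2·(-1) + (0) + (3) = 8
  T: −2·[μ]_T − [η]_T − 2·[p]_T + [k_r]_T + [Q]_T = −2·(-1) − (2) − 2·(-2) + (-1) + (-1) = 2
Net dimensions [M⁻⁴ L⁸ T²] ≠ [1] — not dimensionless.

no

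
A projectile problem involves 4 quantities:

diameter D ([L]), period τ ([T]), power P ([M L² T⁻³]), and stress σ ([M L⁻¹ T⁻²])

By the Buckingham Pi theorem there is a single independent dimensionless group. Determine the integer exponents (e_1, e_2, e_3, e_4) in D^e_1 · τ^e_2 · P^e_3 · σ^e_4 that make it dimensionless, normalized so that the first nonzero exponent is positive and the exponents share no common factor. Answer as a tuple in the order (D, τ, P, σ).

(3, -1, -1, 1)

M: e_1·(0) + e_2·(0) + e_3·(1) + e_4·(1) = 0
L: e_1·(1) + e_2·(0) + e_3·(2) + e_4·(-1) = 0
T: e_1·(0) + e_2·(1) + e_3·(-3) + e_4·(-2) = 0
Solving this homogeneous linear system for the smallest-integer solution (first nonzero entry positive) gives (3, -1, -1, 1).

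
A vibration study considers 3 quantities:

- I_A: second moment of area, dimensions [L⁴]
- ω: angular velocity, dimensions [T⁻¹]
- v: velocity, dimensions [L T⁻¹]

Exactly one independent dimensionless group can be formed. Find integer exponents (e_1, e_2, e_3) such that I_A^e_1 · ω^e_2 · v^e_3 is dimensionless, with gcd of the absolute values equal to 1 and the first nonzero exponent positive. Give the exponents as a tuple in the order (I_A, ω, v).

L: e_1·(4) + e_2·(0) + e_3·(1) = 0
T: e_1·(0) + e_2·(-1) + e_3·(-1) = 0
Solving this homogeneous linear system for the smallest-integer solution (first nonzero entry positive) gives (1, 4, -4).

(1, 4, -4)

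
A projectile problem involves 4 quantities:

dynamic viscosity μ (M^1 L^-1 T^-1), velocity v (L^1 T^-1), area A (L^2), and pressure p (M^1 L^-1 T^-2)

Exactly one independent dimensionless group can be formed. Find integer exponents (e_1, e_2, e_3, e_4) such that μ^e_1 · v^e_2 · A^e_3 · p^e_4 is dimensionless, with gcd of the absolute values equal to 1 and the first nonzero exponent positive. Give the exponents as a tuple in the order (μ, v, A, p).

M: e_1·(1) + e_2·(0) + e_3·(0) + e_4·(1) = 0
L: e_1·(-1) + e_2·(1) + e_3·(2) + e_4·(-1) = 0
T: e_1·(-1) + e_2·(-1) + e_3·(0) + e_4·(-2) = 0
Solving this homogeneous linear system for the smallest-integer solution (first nonzero entry positive) gives (2, 2, -1, -2).

(2, 2, -1, -2)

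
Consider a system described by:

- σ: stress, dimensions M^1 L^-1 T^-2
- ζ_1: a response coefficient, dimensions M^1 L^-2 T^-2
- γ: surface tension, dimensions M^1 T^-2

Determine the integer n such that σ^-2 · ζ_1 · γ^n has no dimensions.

1

Balance the M exponent: (1)·n from γ, plus −2·(1) + (1) = -1 from the rest, must sum to zero.
n − 1 = 0, so n = 1.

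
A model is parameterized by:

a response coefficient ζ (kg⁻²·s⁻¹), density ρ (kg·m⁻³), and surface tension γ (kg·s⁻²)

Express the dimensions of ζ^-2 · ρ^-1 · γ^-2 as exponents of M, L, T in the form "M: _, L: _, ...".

Collect each base-dimension exponent across the product:
  M: −2·(-2) − (1) − 2·(1) = 1
  L: −2·(0) − (-3) − 2·(0) = 3
  T: −2·(-1) − (0) − 2·(-2) = 6
So the dimensions are [M L³ T⁶].

M: 1, L: 3, T: 6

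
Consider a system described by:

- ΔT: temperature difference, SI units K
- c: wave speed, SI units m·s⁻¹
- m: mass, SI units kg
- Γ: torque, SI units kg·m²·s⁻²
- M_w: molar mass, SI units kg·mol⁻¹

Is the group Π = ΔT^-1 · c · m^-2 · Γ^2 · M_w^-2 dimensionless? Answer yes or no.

no

Sum the exponent of each base dimension across the product:
  M: −[ΔT]_M + [c]_M − 2·[m]_M + 2·[Γ]_M − 2·[M_w]_M = −(0) + (0) − 2·(1) + 2·(1) − 2·(1) = -2
  L: −[ΔT]_L + [c]_L − 2·[m]_L + 2·[Γ]_L − 2·[M_w]_L = −(0) + (1) − 2·(0) + 2·(2) − 2·(0) = 5
  T: −[ΔT]_T + [c]_T − 2·[m]_T + 2·[Γ]_T − 2·[M_w]_T = −(0) + (-1) − 2·(0) + 2·(-2) − 2·(0) = -5
  Θ: −[ΔT]_Θ + [c]_Θ − 2·[m]_Θ + 2·[Γ]_Θ − 2·[M_w]_Θ = −(1) + (0) − 2·(0) + 2·(0) − 2·(0) = -1
  N: −[ΔT]_N + [c]_N − 2·[m]_N + 2·[Γ]_N − 2·[M_w]_N = −(0) + (0) − 2·(0) + 2·(0) − 2·(-1) = 2
Net dimensions [M⁻² L⁵ T⁻⁵ Θ⁻¹ N²] ≠ [1] — not dimensionless.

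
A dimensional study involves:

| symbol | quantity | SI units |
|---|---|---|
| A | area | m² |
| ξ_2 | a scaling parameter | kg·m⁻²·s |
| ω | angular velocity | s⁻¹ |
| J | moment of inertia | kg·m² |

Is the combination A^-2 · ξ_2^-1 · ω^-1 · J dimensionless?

Sum the exponent of each base dimension across the product:
  M: −2·[A]_M − [ξ_2]_M − [ω]_M + [J]_M = −2·(0) − (1) − (0) + (1) = 0
  L: −2·[A]_L − [ξ_2]_L − [ω]_L + [J]_L = −2·(2) − (-2) − (0) + (2) = 0
  T: −2·[A]_T − [ξ_2]_T − [ω]_T + [J]_T = −2·(0) − (1) − (-1) + (0) = 0
All base exponents vanish — dimensionless.

yes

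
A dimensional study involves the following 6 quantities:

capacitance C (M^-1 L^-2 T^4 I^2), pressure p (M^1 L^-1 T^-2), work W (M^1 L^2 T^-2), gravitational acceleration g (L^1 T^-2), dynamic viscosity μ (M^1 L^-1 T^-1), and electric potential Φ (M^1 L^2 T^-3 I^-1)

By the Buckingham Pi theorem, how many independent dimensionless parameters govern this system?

2

There are 6 variables and 4 base dimensions (M, L, T, I).
The dimension matrix has rank 4.
Independent dimensionless groups: 6 − 4 = 2.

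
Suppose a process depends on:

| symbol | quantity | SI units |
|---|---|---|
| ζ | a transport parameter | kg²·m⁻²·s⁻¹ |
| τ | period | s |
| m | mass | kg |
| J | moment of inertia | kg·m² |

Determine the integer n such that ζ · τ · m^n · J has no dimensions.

Balance the M exponent: (1)·n from m, plus (2) + (0) + (1) = 3 from the rest, must sum to zero.
n + 3 = 0, so n = -3.

-3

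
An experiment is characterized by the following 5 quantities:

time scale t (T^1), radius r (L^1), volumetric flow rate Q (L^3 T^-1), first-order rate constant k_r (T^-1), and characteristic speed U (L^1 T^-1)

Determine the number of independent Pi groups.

There are 5 variables and 2 base dimensions (L, T).
The dimension matrix has rank 2.
Independent dimensionless groups: 5 − 2 = 3.

3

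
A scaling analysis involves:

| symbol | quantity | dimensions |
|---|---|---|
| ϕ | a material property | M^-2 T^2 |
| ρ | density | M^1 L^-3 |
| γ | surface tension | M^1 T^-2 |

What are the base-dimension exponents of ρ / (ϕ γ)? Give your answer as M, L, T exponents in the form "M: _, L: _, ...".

M: 2, L: -3, T: 0

Collect each base-dimension exponent across the product:
  M: −(-2) + (1) − (1) = 2
  L: −(0) + (-3) − (0) = -3
  T: −(2) + (0) − (-2) = 0
So the dimensions are [M² L⁻³].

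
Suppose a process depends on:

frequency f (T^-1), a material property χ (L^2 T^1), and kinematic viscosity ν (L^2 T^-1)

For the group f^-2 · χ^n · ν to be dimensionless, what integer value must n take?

-1

Balance the L exponent: (2)·n from χ, plus −2·(0) + (2) = 2 from the rest, must sum to zero.
2n + 2 = 0, so n = -1.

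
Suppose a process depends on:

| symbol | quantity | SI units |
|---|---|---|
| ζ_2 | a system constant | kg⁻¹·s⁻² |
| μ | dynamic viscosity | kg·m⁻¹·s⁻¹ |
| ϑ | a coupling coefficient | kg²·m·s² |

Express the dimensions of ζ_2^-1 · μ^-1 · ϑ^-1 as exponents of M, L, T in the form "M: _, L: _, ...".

Collect each base-dimension exponent across the product:
  M: −(-1) − (1) − (2) = -2
  L: −(0) − (-1) − (1) = 0
  T: −(-2) − (-1) − (2) = 1
So the dimensions are [M⁻² T].

M: -2, L: 0, T: 1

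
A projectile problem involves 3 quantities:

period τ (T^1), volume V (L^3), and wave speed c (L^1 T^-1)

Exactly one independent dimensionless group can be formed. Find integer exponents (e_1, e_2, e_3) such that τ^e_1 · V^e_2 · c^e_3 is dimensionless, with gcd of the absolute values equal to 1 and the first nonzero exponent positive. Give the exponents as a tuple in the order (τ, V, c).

L: e_1·(0) + e_2·(3) + e_3·(1) = 0
T: e_1·(1) + e_2·(0) + e_3·(-1) = 0
Solving this homogeneous linear system for the smallest-integer solution (first nonzero entry positive) gives (3, -1, 3).

(3, -1, 3)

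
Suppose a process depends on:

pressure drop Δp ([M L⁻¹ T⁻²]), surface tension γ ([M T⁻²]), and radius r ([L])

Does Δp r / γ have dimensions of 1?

yes

Sum the exponent of each base dimension across the product:
  M: [Δp]_M − [γ]_M + [r]_M = (1) − (1) + (0) = 0
  L: [Δp]_L − [γ]_L + [r]_L = (-1) − (0) + (1) = 0
  T: [Δp]_T − [γ]_T + [r]_T = (-2) − (-2) + (0) = 0
  Θ: [Δp]_Θ − [γ]_Θ + [r]_Θ = (0) − (0) + (0) = 0
All base exponents vanish — dimensionless.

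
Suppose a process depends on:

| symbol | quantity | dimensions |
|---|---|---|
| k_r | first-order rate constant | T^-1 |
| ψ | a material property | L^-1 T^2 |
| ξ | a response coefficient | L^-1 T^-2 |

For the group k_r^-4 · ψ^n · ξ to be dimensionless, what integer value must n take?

Balance the L exponent: (-1)·n from ψ, plus −4·(0) + (-1) = -1 from the rest, must sum to zero.
−n − 1 = 0, so n = -1.

-1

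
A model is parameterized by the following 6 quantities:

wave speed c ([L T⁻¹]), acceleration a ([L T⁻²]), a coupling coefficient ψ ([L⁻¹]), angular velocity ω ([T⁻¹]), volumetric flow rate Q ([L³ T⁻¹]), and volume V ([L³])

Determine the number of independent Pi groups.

There are 6 variables and 2 base dimensions (L, T).
The dimension matrix has rank 2.
Independent dimensionless groups: 6 − 2 = 4.

4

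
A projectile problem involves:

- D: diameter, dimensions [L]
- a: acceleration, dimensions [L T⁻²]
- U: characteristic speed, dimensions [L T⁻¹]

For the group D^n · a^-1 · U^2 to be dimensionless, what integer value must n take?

Balance the L exponent: (1)·n from D, plus −(1) + 2·(1) = 1 from the rest, must sum to zero.
n + 1 = 0, so n = -1.

-1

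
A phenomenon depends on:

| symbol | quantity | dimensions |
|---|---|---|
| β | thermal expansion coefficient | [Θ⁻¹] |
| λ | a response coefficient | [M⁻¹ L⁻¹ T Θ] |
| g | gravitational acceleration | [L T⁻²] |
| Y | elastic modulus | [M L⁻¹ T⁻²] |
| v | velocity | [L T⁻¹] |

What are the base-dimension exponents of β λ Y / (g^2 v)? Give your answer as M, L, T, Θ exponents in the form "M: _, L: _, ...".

Collect each base-dimension exponent across the product:
  M: (0) + (-1) − 2·(0) + (1) − (0) = 0
  L: (0) + (-1) − 2·(1) + (-1) − (1) = -5
  T: (0) + (1) − 2·(-2) + (-2) − (-1) = 4
  Θ: (-1) + (1) − 2·(0) + (0) − (0) = 0
So the dimensions are [L⁻⁵ T⁴].

M: 0, L: -5, T: 4, Θ: 0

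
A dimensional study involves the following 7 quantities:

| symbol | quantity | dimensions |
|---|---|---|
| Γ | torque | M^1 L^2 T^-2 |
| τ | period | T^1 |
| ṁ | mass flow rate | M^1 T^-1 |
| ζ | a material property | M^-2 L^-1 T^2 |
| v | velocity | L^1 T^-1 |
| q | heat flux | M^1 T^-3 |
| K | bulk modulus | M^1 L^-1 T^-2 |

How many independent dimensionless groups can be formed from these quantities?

There are 7 variables and 3 base dimensions (M, L, T).
The dimension matrix has rank 3.
Independent dimensionless groups: 7 − 3 = 4.

4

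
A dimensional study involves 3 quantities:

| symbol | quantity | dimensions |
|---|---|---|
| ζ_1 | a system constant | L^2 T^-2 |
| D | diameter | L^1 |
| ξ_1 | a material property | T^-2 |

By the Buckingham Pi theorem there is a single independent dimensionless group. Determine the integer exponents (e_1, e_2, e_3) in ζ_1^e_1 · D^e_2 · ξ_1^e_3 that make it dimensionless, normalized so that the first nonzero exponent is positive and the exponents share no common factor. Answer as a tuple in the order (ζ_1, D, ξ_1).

L: e_1·(2) + e_2·(1) + e_3·(0) = 0
T: e_1·(-2) + e_2·(0) + e_3·(-2) = 0
Solving this homogeneous linear system for the smallest-integer solution (first nonzero entry positive) gives (1, -2, -1).

(1, -2, -1)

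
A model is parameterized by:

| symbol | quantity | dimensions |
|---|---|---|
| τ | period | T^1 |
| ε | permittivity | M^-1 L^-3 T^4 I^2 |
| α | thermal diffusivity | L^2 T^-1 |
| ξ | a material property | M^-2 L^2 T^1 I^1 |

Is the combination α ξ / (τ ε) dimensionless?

no

Sum the exponent of each base dimension across the product:
  M: −[τ]_M − [ε]_M + [α]_M + [ξ]_M = −(0) − (-1) + (0) + (-2) = -1
  L: −[τ]_L − [ε]_L + [α]_L + [ξ]_L = −(0) − (-3) + (2) + (2) = 7
  T: −[τ]_T − [ε]_T + [α]_T + [ξ]_T = −(1) − (4) + (-1) + (1) = -5
  I: −[τ]_I − [ε]_I + [α]_I + [ξ]_I = −(0) − (2) + (0) + (1) = -1
Net dimensions [M⁻¹ L⁷ T⁻⁵ I⁻¹] ≠ [1] — not dimensionless.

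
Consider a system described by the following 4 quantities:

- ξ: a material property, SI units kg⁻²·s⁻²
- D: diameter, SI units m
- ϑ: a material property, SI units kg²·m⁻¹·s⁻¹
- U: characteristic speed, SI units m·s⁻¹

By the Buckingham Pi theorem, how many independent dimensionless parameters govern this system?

There are 4 variables and 3 base dimensions (M, L, T).
The dimension matrix has rank 3.
Independent dimensionless groups: 4 − 3 = 1.

1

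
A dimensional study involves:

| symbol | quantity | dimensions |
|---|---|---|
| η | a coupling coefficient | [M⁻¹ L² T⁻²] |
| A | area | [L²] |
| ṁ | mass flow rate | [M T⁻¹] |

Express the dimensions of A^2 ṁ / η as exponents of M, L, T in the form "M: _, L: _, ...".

Collect each base-dimension exponent across the product:
  M: −(-1) + 2·(0) + (1) = 2
  L: −(2) + 2·(2) + (0) = 2
  T: −(-2) + 2·(0) + (-1) = 1
So the dimensions are [M² L² T].

M: 2, L: 2, T: 1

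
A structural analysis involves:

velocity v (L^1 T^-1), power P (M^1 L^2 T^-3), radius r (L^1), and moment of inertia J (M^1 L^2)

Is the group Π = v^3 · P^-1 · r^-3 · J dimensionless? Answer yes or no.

Sum the exponent of each base dimension across the product:
  M: 3·[v]_M − [P]_M − 3·[r]_M + [J]_M = 3·(0) − (1) − 3·(0) + (1) = 0
  L: 3·[v]_L − [P]_L − 3·[r]_L + [J]_L = 3·(1) − (2) − 3·(1) + (2) = 0
  T: 3·[v]_T − [P]_T − 3·[r]_T + [J]_T = 3·(-1) − (-3) − 3·(0) + (0) = 0
All base exponents vanish — dimensionless.

yes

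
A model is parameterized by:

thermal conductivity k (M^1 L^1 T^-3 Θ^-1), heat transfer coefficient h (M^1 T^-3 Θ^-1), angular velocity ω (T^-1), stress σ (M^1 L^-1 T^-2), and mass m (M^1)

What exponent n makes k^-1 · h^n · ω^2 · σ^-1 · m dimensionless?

Balance the M exponent: (1)·n from h, plus −(1) + 2·(0) − (1) + (1) = -1 from the rest, must sum to zero.
n − 1 = 0, so n = 1.

1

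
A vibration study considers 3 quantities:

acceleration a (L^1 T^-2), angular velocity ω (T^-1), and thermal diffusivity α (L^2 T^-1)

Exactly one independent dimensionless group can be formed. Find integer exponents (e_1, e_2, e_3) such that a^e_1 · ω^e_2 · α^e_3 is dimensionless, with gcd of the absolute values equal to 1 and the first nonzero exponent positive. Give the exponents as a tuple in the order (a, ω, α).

(2, -3, -1)

L: e_1·(1) + e_2·(0) + e_3·(2) = 0
T: e_1·(-2) + e_2·(-1) + e_3·(-1) = 0
Solving this homogeneous linear system for the smallest-integer solution (first nonzero entry positive) gives (2, -3, -1).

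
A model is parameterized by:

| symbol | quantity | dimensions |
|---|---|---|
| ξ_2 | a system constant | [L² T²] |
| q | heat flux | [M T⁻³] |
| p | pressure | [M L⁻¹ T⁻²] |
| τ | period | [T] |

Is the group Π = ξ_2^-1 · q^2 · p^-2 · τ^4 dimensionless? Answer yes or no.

yes

Sum the exponent of each base dimension across the product:
  M: −[ξ_2]_M + 2·[q]_M − 2·[p]_M + 4·[τ]_M = −(0) + 2·(1) − 2·(1) + 4·(0) = 0
  L: −[ξ_2]_L + 2·[q]_L − 2·[p]_L + 4·[τ]_L = −(2) + 2·(0) − 2·(-1) + 4·(0) = 0
  T: −[ξ_2]_T + 2·[q]_T − 2·[p]_T + 4·[τ]_T = −(2) + 2·(-3) − 2·(-2) + 4·(1) = 0
All base exponents vanish — dimensionless.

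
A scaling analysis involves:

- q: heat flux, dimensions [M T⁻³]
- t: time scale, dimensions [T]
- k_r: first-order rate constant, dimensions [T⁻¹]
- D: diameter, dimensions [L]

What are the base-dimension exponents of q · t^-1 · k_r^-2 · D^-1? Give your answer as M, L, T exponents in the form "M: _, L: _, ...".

M: 1, L: -1, T: -2

Collect each base-dimension exponent across the product:
  M: (1) − (0) − 2·(0) − (0) = 1
  L: (0) − (0) − 2·(0) − (1) = -1
  T: (-3) − (1) − 2·(-1) − (0) = -2
So the dimensions are [M L⁻¹ T⁻²].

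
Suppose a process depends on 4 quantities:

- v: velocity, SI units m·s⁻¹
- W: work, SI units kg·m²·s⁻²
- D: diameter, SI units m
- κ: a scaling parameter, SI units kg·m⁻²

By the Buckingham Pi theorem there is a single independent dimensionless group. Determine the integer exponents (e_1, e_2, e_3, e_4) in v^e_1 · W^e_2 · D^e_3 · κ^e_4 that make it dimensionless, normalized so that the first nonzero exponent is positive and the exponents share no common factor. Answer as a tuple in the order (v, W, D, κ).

M: e_1·(0) + e_2·(1) + e_3·(0) + e_4·(1) = 0
L: e_1·(1) + e_2·(2) + e_3·(1) + e_4·(-2) = 0
T: e_1·(-1) + e_2·(-2) + e_3·(0) + e_4·(0) = 0
Solving this homogeneous linear system for the smallest-integer solution (first nonzero entry positive) gives (2, -1, 2, 1).

(2, -1, 2, 1)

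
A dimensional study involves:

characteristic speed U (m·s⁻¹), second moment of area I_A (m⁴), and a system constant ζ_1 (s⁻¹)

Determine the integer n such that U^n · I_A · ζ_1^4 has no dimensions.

-4

Balance the L exponent: (1)·n from U, plus (4) + 4·(0) = 4 from the rest, must sum to zero.
n + 4 = 0, so n = -4.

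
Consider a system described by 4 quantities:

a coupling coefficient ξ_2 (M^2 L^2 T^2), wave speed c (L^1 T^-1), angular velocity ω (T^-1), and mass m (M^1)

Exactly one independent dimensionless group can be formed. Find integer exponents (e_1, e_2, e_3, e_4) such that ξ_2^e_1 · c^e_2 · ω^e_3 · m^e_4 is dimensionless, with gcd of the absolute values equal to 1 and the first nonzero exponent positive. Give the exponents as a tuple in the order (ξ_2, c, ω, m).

M: e_1·(2) + e_2·(0) + e_3·(0) + e_4·(1) = 0
L: e_1·(2) + e_2·(1) + e_3·(0) + e_4·(0) = 0
T: e_1·(2) + e_2·(-1) + e_3·(-1) + e_4·(0) = 0
Solving this homogeneous linear system for the smallest-integer solution (first nonzero entry positive) gives (1, -2, 4, -2).

(1, -2, 4, -2)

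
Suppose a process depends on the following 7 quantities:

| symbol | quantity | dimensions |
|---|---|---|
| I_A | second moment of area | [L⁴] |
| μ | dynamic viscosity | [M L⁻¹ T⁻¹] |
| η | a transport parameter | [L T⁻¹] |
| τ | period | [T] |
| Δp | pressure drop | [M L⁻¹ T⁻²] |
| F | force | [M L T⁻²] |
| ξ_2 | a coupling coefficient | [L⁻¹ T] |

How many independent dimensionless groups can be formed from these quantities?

There are 7 variables and 3 base dimensions (M, L, T).
The dimension matrix has rank 3.
Independent dimensionless groups: 7 − 3 = 4.

4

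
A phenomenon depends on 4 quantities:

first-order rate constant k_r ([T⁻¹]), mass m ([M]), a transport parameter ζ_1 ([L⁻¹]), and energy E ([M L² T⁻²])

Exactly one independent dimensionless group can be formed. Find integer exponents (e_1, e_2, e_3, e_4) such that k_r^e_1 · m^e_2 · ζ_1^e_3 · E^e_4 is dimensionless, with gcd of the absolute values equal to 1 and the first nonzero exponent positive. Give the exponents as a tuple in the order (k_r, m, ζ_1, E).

M: e_1·(0) + e_2·(1) + e_3·(0) + e_4·(1) = 0
L: e_1·(0) + e_2·(0) + e_3·(-1) + e_4·(2) = 0
T: e_1·(-1) + e_2·(0) + e_3·(0) + e_4·(-2) = 0
Solving this homogeneous linear system for the smallest-integer solution (first nonzero entry positive) gives (2, 1, -2, -1).

(2, 1, -2, -1)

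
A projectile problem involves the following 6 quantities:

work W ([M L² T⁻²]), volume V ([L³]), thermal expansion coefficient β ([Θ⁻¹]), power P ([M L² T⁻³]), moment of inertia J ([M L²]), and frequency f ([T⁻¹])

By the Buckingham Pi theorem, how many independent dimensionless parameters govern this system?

2

There are 6 variables and 4 base dimensions (M, L, T, Θ).
The dimension matrix has rank 4.
Independent dimensionless groups: 6 − 4 = 2.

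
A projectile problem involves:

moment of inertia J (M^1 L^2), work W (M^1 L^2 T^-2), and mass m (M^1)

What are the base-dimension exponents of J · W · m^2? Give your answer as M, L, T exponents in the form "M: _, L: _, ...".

M: 4, L: 4, T: -2

Collect each base-dimension exponent across the product:
  M: (1) + (1) + 2·(1) = 4
  L: (2) + (2) + 2·(0) = 4
  T: (0) + (-2) + 2·(0) = -2
So the dimensions are [M⁴ L⁴ T⁻²].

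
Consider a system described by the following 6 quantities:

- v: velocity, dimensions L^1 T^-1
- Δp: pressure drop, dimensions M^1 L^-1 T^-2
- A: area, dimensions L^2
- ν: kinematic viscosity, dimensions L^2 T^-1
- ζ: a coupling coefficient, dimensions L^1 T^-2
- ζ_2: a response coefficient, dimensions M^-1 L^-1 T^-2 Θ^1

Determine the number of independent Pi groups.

2

There are 6 variables and 4 base dimensions (M, L, T, Θ).
The dimension matrix has rank 4.
Independent dimensionless groups: 6 − 4 = 2.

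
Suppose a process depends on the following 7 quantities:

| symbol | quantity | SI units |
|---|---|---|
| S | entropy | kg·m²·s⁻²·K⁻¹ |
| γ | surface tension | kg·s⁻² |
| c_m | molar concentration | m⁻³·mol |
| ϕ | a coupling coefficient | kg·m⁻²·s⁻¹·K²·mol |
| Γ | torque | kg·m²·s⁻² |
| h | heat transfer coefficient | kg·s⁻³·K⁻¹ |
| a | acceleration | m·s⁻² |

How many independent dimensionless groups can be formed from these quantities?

2

There are 7 variables and 5 base dimensions (M, L, T, Θ, N).
The dimension matrix has rank 5.
Independent dimensionless groups: 7 − 5 = 2.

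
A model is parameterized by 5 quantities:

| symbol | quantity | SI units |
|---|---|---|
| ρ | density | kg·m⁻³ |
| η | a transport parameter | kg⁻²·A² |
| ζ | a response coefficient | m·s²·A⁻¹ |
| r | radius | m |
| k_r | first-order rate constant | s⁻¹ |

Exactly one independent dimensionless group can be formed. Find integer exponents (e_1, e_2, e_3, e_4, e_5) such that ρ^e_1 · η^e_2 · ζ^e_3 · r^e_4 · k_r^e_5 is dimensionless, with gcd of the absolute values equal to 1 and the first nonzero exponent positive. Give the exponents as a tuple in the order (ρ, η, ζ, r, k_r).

(2, 1, 2, 4, 4)

M: e_1·(1) + e_2·(-2) + e_3·(0) + e_4·(0) + e_5·(0) = 0
L: e_1·(-3) + e_2·(0) + e_3·(1) + e_4·(1) + e_5·(0) = 0
T: e_1·(0) + e_2·(0) + e_3·(2) + e_4·(0) + e_5·(-1) = 0
I: e_1·(0) + e_2·(2) + e_3·(-1) + e_4·(0) + e_5·(0) = 0
Solving this homogeneous linear system for the smallest-integer solution (first nonzero entry positive) gives (2, 1, 2, 4, 4).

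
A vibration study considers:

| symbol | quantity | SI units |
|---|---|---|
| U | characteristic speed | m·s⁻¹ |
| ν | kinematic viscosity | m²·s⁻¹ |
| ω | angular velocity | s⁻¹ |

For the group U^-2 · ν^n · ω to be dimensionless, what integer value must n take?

1

Balance the L exponent: (2)·n from ν, plus −2·(1) + (0) = -2 from the rest, must sum to zero.
2n − 2 = 0, so n = 1.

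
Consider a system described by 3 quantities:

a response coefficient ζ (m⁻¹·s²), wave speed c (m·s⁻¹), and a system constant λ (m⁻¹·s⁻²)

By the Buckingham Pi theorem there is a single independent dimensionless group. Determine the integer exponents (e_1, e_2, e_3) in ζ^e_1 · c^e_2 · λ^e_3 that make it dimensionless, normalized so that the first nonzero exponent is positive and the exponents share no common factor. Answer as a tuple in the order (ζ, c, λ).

L: e_1·(-1) + e_2·(1) + e_3·(-1) = 0
T: e_1·(2) + e_2·(-1) + e_3·(-2) = 0
Solving this homogeneous linear system for the smallest-integer solution (first nonzero entry positive) gives (3, 4, 1).

(3, 4, 1)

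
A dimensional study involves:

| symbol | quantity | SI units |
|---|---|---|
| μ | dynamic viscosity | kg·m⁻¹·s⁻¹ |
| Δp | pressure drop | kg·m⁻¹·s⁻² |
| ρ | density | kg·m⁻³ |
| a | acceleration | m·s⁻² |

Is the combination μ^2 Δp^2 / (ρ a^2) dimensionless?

Sum the exponent of each base dimension across the product:
  M: 2·[μ]_M + 2·[Δp]_M − [ρ]_M − 2·[a]_M = 2·(1) + 2·(1) − (1) − 2·(0) = 3
  L: 2·[μ]_L + 2·[Δp]_L − [ρ]_L − 2·[a]_L = 2·(-1) + 2·(-1) − (-3) − 2·(1) = -3
  T: 2·[μ]_T + 2·[Δp]_T − [ρ]_T − 2·[a]_T = 2·(-1) + 2·(-2) − (0) − 2·(-2) = -2
Net dimensions [M³ L⁻³ T⁻²] ≠ [1] — not dimensionless.

no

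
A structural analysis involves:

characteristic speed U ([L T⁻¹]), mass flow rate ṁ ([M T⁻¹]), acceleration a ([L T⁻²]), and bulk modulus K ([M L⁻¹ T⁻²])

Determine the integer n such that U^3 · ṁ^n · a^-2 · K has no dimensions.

-1

Balance the M exponent: (1)·n from ṁ, plus 3·(0) − 2·(0) + (1) = 1 from the rest, must sum to zero.
n + 1 = 0, so n = -1.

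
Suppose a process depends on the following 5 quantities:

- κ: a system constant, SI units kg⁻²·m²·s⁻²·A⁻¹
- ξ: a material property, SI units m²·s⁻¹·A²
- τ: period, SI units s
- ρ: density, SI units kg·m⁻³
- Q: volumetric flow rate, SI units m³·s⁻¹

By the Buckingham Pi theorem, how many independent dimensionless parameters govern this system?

1

There are 5 variables and 4 base dimensions (M, L, T, I).
The dimension matrix has rank 4.
Independent dimensionless groups: 5 − 4 = 1.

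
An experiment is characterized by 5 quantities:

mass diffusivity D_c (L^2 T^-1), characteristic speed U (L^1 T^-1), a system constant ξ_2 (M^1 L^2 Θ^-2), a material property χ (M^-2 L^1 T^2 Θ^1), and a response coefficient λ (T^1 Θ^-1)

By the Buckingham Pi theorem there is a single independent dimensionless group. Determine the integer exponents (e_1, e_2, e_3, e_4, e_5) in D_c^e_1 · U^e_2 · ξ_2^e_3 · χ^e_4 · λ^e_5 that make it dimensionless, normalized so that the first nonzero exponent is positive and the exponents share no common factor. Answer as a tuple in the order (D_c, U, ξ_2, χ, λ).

(4, -3, -2, -1, 3)

M: e_1·(0) + e_2·(0) + e_3·(1) + e_4·(-2) + e_5·(0) = 0
L: e_1·(2) + e_2·(1) + e_3·(2) + e_4·(1) + e_5·(0) = 0
T: e_1·(-1) + e_2·(-1) + e_3·(0) + e_4·(2) + e_5·(1) = 0
Θ: e_1·(0) + e_2·(0) + e_3·(-2) + e_4·(1) + e_5·(-1) = 0
Solving this homogeneous linear system for the smallest-integer solution (first nonzero entry positive) gives (4, -3, -2, -1, 3).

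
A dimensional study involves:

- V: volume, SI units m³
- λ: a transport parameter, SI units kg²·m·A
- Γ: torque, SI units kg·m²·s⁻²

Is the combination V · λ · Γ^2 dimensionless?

no

Sum the exponent of each base dimension across the product:
  M: [V]_M + [λ]_M + 2·[Γ]_M = (0) + (2) + 2·(1) = 4
  L: [V]_L + [λ]_L + 2·[Γ]_L = (3) + (1) + 2·(2) = 8
  T: [V]_T + [λ]_T + 2·[Γ]_T = (0) + (0) + 2·(-2) = -4
  I: [V]_I + [λ]_I + 2·[Γ]_I = (0) + (1) + 2·(0) = 1
Net dimensions [M⁴ L⁸ T⁻⁴ I] ≠ [1] — not dimensionless.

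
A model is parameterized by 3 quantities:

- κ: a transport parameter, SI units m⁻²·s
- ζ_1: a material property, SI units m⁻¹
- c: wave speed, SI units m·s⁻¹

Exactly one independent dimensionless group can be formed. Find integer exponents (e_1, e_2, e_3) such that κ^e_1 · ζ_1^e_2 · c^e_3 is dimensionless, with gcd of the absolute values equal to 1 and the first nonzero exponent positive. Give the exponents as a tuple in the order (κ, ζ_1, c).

(1, -1, 1)

L: e_1·(-2) + e_2·(-1) + e_3·(1) = 0
T: e_1·(1) + e_2·(0) + e_3·(-1) = 0
Solving this homogeneous linear system for the smallest-integer solution (first nonzero entry positive) gives (1, -1, 1).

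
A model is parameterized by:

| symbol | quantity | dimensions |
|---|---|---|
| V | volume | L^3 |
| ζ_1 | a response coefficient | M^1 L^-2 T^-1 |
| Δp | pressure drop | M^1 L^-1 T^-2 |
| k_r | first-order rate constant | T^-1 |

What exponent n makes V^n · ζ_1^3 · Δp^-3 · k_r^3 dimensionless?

1

Balance the L exponent: (3)·n from V, plus 3·(-2) − 3·(-1) + 3·(0) = -3 from the rest, must sum to zero.
3n − 3 = 0, so n = 1.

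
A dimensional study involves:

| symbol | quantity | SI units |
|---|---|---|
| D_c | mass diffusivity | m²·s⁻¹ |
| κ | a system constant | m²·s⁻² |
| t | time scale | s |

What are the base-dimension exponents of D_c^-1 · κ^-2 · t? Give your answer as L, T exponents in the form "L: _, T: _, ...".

Collect each base-dimension exponent across the product:
  L: −(2) − 2·(2) + (0) = -6
  T: −(-1) − 2·(-2) + (1) = 6
So the dimensions are [L⁻⁶ T⁶].

L: -6, T: 6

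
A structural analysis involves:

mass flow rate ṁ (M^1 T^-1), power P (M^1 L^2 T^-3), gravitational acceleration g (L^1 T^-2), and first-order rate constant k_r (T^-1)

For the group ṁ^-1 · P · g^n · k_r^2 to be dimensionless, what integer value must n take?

Balance the L exponent: (1)·n from g, plus −(0) + (2) + 2·(0) = 2 from the rest, must sum to zero.
n + 2 = 0, so n = -2.

-2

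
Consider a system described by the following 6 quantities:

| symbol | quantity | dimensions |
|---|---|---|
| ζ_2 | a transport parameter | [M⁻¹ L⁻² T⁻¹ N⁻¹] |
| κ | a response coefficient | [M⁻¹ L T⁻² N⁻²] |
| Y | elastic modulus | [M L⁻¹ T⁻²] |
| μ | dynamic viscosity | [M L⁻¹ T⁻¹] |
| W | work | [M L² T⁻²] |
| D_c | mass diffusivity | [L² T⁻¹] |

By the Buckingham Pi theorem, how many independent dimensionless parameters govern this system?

There are 6 variables and 4 base dimensions (M, L, T, N).
The dimension matrix has rank 4.
Independent dimensionless groups: 6 − 4 = 2.

2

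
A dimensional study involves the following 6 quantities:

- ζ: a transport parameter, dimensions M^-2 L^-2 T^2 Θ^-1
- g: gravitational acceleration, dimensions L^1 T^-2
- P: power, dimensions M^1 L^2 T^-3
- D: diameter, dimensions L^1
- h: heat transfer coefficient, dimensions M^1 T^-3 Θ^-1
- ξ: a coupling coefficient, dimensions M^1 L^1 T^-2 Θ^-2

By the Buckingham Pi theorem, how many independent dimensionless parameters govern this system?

There are 6 variables and 4 base dimensions (M, L, T, Θ).
The dimension matrix has rank 4.
Independent dimensionless groups: 6 − 4 = 2.

2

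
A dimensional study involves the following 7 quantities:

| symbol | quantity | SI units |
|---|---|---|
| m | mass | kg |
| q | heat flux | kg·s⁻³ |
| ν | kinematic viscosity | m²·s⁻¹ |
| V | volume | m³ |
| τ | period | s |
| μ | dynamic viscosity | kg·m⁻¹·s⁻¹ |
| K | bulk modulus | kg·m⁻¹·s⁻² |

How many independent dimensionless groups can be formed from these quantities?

4

There are 7 variables and 3 base dimensions (M, L, T).
The dimension matrix has rank 3.
Independent dimensionless groups: 7 − 3 = 4.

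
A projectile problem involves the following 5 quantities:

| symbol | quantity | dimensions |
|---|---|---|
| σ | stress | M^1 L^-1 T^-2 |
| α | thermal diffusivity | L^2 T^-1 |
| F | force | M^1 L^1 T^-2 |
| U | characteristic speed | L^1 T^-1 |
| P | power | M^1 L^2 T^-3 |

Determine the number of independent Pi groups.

There are 5 variables and 3 base dimensions (M, L, T).
The dimension matrix has rank 3.
Independent dimensionless groups: 5 − 3 = 2.

2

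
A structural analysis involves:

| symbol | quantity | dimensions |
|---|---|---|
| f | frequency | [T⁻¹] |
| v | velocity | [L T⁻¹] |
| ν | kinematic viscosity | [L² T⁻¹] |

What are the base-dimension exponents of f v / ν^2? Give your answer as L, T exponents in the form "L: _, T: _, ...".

Collect each base-dimension exponent across the product:
  L: (0) + (1) − 2·(2) = -3
  T: (-1) + (-1) − 2·(-1) = 0
So the dimensions are [L⁻³].

L: -3, T: 0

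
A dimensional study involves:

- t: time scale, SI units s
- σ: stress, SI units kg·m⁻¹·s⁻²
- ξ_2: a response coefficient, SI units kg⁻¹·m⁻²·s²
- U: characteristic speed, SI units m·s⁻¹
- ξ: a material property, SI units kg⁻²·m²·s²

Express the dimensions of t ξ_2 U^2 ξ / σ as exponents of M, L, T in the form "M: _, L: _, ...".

M: -4, L: 3, T: 5

Collect each base-dimension exponent across the product:
  M: (0) − (1) + (-1) + 2·(0) + (-2) = -4
  L: (0) − (-1) + (-2) + 2·(1) + (2) = 3
  T: (1) − (-2) + (2) + 2·(-1) + (2) = 5
So the dimensions are [M⁻⁴ L³ T⁵].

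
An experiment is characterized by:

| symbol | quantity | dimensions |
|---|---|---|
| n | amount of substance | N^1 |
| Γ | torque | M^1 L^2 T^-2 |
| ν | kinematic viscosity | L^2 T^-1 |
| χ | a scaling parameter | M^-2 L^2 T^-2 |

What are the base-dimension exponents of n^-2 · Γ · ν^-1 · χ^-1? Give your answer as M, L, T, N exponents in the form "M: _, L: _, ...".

Collect each base-dimension exponent across the product:
  M: −2·(0) + (1) − (0) − (-2) = 3
  L: −2·(0) + (2) − (2) − (2) = -2
  T: −2·(0) + (-2) − (-1) − (-2) = 1
  N: −2·(1) + (0) − (0) − (0) = -2
So the dimensions are [M³ L⁻² T N⁻²].

M: 3, L: -2, T: 1, N: -2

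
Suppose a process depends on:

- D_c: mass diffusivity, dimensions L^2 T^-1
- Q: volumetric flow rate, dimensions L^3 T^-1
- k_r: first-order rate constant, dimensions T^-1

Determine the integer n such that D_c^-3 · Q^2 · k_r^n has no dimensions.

Balance the T exponent: (-1)·n from k_r, plus −3·(-1) + 2·(-1) = 1 from the rest, must sum to zero.
−n + 1 = 0, so n = 1.

1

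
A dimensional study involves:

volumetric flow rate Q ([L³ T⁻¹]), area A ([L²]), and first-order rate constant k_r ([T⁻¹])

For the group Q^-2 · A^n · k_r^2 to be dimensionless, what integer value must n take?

3

Balance the L exponent: (2)·n from A, plus −2·(3) + 2·(0) = -6 from the rest, must sum to zero.
2n − 6 = 0, so n = 3.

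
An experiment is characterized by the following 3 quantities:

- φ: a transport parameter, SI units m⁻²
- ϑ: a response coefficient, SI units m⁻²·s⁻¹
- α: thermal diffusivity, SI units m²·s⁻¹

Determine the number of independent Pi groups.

There are 3 variables and 2 base dimensions (L, T).
The dimension matrix has rank 2.
Independent dimensionless groups: 3 − 2 = 1.

1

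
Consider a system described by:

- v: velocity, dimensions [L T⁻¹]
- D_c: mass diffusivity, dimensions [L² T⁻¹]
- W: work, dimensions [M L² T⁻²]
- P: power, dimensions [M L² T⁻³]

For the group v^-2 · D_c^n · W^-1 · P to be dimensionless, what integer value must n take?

1

Balance the L exponent: (2)·n from D_c, plus −2·(1) − (2) + (2) = -2 from the rest, must sum to zero.
2n − 2 = 0, so n = 1.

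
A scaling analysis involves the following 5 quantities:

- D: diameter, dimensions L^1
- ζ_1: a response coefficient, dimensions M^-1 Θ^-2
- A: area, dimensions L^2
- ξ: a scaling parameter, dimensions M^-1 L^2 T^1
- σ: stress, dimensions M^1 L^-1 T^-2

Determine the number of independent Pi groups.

1

There are 5 variables and 4 base dimensions (M, L, T, Θ).
The dimension matrix has rank 4.
Independent dimensionless groups: 5 − 4 = 1.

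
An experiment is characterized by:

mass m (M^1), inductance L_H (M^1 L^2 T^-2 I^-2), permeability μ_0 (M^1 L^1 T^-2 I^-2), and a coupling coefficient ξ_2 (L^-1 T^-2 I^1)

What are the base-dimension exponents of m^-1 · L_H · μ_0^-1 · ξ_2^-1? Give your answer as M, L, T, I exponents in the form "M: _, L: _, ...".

M: -1, L: 2, T: 2, I: -1

Collect each base-dimension exponent across the product:
  M: −(1) + (1) − (1) − (0) = -1
  L: −(0) + (2) − (1) − (-1) = 2
  T: −(0) + (-2) − (-2) − (-2) = 2
  I: −(0) + (-2) − (-2) − (1) = -1
So the dimensions are [M⁻¹ L² T² I⁻¹].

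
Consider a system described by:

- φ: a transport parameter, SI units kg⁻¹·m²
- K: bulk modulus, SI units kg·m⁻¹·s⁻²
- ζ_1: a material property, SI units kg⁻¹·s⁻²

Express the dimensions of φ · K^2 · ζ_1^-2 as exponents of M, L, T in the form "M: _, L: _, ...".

Collect each base-dimension exponent across the product:
  M: (-1) + 2·(1) − 2·(-1) = 3
  L: (2) + 2·(-1) − 2·(0) = 0
  T: (0) + 2·(-2) − 2·(-2) = 0
So the dimensions are [M³].

M: 3, L: 0, T: 0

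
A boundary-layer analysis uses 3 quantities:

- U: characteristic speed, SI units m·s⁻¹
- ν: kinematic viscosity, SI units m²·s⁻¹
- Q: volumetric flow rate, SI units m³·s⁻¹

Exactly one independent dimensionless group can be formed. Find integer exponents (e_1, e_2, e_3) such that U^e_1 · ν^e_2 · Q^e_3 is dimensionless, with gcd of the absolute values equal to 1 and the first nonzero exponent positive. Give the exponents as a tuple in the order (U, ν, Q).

(1, -2, 1)

L: e_1·(1) + e_2·(2) + e_3·(3) = 0
T: e_1·(-1) + e_2·(-1) + e_3·(-1) = 0
Solving this homogeneous linear system for the smallest-integer solution (first nonzero entry positive) gives (1, -2, 1).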